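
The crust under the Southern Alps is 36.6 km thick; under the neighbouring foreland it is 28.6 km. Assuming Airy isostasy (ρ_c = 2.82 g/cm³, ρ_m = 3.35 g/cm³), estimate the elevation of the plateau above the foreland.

1.27 km

Excess crust Δ = 36.6 km − 28.6 km = 8 km, split between elevation h and root r with h + r = Δ.
Airy balance ρ_c h = (ρ_m − ρ_c) r gives r = h ρ_c/(ρ_m − ρ_c), so h (1 + ρ_c/(ρ_m − ρ_c)) = Δ, i.e. h = Δ (ρ_m − ρ_c)/ρ_m.
h = 8 km × 0.53/3.35 = 1.27 km.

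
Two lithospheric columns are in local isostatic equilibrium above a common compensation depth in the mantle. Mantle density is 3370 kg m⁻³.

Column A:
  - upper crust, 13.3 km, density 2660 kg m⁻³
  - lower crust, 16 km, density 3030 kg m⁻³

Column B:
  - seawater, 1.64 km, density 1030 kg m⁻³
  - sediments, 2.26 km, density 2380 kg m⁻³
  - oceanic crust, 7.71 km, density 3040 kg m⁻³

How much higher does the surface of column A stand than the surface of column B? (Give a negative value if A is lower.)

For any compensation level in the mantle, the mantle terms cancel and isostasy reduces to e = (Σt_A − Σt_B) − (Σ(ρt)_A − Σ(ρt)_B) / ρ_m.
Σt_A = 29.3 km; Σt_B = 11.61 km; Σ(ρt)_A = 83858; Σ(ρt)_B = 30506.4 (in km·kg m⁻³).
e = (29.3 − 11.61) − (83858 − 30506.4) / 3370 = 1.86 km.

1.86 km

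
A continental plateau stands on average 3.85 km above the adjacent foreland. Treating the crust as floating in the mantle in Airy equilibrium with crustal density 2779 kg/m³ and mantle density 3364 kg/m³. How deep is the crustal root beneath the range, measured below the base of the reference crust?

18.3 km

In Airy isostatic equilibrium: the weight of the topography is balanced by the buoyancy of the root, ρ_c h = (ρ_m − ρ_c) r.
r = h · ρ_c / (ρ_m − ρ_c) = 3.85 km × 2779 / (3364 − 2779) = 18.3 km.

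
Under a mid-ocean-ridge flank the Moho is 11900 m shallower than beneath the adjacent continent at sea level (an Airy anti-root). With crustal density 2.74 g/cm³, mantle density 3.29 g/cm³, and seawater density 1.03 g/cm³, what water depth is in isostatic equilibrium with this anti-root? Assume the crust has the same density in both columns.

Replacing a thickness d of crust by seawater at the top must be balanced by replacing crust with mantle at the base: d (ρ_c − ρ_w) = a (ρ_m − ρ_c).
d = a (ρ_m − ρ_c)/(ρ_c − ρ_w) = 11900 m × 0.55/1.71 = 3830 m.

3830 m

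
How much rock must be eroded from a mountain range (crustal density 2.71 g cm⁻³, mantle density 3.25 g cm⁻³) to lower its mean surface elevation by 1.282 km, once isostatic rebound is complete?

7.72 km

Net drop Δ = e − u = e − e ρ_c/ρ_m = e (ρ_m − ρ_c)/ρ_m.
e = Δ ρ_m/(ρ_m − ρ_c) = 1.282 km × 3.25/0.54 = 7.72 km.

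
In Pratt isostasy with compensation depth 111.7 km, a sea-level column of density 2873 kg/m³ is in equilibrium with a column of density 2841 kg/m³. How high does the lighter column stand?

ρ_ref D = ρ (D + h) → h = D (ρ_ref − ρ)/ρ.
h = 111.7 km × (2873 − 2841)/2841 = 1.26 km.

1.26 km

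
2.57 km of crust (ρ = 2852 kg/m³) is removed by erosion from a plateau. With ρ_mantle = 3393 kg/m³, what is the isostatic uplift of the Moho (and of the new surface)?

Unloading: uplift u = e ρ_c/ρ_m = 2.57 km × 2852/3393 = 2.16 km.

2.16 km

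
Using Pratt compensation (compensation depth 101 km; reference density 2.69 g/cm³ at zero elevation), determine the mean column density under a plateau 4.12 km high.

2.58 g/cm³

Pratt balance: ρ_ref D = ρ (D + h).
ρ = ρ_ref D/(D + h) = 2.69 × 101 km/(101 km + 4.12 km) = 2.58 g/cm³.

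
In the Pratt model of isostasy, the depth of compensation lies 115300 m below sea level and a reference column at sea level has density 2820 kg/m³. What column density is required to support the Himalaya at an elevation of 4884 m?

2710 kg/m³

Pratt balance: ρ_ref D = ρ (D + h).
ρ = ρ_ref D/(D + h) = 2820 × 115300 m/(115300 m + 4884 m) = 2710 kg/m³.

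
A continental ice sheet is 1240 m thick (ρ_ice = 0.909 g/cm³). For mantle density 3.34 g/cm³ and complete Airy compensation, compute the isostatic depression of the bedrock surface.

337 m

Balancing pressure at the compensation depth: the ice load ρ_ice t is balanced by mantle displaced below, ρ_m s.
s = t ρ_ice / ρ_m = 1240 m × 0.909/3.34 = 337 m.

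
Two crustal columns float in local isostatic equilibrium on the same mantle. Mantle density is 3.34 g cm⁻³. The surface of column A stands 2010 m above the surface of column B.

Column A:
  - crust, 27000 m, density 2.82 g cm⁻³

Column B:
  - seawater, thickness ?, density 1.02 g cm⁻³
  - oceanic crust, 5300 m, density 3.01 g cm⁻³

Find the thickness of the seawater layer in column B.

2400 m

Take the compensation level at the base of the deeper column (depth z_c below the surface of column A) and equate Σ ρ_i t_i down to z_c; mantle fills any gap and the z_c terms cancel.
Column A: 27000×2.82 + (z_c − 27000)×3.34
Column B: 2010×0 + x×1.02 + 5300×3.01 + (z_c − 2010 − 5300 − x)×3.34
The z_c×3.34 term appears on both sides and cancels. Collect the known terms of each column as K = Σ(ρt)_known − 3.34 × (depth of known layers): K_A = 76140 − 3.34×27000 = −14040; K_B = 15953 − 3.34×(2010 + 5300) = −8462.4.
Balance: K_A = K_B − x×(3.34 − 1.02), so x = (K_B − K_A)/(3.34 − 1.02) = 5577.6/2.32 = 2400 m.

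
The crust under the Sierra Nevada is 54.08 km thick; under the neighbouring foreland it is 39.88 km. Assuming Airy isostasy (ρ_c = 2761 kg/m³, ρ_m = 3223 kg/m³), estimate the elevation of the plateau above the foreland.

Excess crust Δ = 54.08 km − 39.88 km = 14.2 km, split between elevation h and root r with h + r = Δ.
Airy balance ρ_c h = (ρ_m − ρ_c) r gives r = h ρ_c/(ρ_m − ρ_c), so h (1 + ρ_c/(ρ_m − ρ_c)) = Δ, i.e. h = Δ (ρ_m − ρ_c)/ρ_m.
h = 14.2 km × 462/3223 = 2.04 km.

2.04 km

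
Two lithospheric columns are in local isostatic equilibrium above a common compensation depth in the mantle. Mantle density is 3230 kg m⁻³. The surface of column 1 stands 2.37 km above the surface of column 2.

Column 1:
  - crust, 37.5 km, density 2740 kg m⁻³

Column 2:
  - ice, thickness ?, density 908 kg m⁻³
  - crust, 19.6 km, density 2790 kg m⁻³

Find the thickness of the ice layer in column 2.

0.903 km

Take the compensation level at the base of the deeper column (depth z_c below the surface of column 1) and equate Σ ρ_i t_i down to z_c; mantle fills any gap and the z_c terms cancel.
Column 1: 37.5×2740 + (z_c − 37.5)×3230
Column 2: 2.37×0 + x×908 + 19.6×2790 + (z_c − 2.37 − 19.6 − x)×3230
The z_c×3230 term appears on both sides and cancels. Collect the known terms of each column as K = Σ(ρt)_known − 3230 × (depth of known layers): K_1 = 102750 − 3230×37.5 = −18375; K_2 = 54684 − 3230×(2.37 + 19.6) = −16279.1.
Balance: K_1 = K_2 − x×(3230 − 908), so x = (K_2 − K_1)/(3230 − 908) = 2095.9/2322 = 0.903 km.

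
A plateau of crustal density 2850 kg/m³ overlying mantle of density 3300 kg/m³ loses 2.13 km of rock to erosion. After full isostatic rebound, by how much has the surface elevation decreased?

0.29 km

Rebound u = e ρ_c/ρ_m = 2.13 km × 2850/3300 = 1.84 km.
Net surface drop = e − u = 2.13 km − 1.84 km = e (ρ_m − ρ_c)/ρ_m = 0.29 km.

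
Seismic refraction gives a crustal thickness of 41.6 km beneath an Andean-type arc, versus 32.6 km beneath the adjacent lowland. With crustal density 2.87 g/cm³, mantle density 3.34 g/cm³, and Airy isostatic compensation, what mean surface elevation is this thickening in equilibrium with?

1.27 km

Excess crust Δ = 41.6 km − 32.6 km = 9 km, split between elevation h and root r with h + r = Δ.
Airy balance ρ_c h = (ρ_m − ρ_c) r gives r = h ρ_c/(ρ_m − ρ_c), so h (1 + ρ_c/(ρ_m − ρ_c)) = Δ, i.e. h = Δ (ρ_m − ρ_c)/ρ_m.
h = 9 km × 0.47/3.34 = 1.27 km.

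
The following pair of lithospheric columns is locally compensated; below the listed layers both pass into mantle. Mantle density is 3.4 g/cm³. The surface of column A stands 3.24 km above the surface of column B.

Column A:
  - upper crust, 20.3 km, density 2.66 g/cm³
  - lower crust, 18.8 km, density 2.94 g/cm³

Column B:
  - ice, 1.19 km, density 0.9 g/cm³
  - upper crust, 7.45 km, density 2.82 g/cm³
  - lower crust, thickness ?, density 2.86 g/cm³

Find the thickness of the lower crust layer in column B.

9.92 km

Take the compensation level at the base of the deeper column (depth z_c below the surface of column A) and equate Σ ρ_i t_i down to z_c; mantle fills any gap and the z_c terms cancel.
Column A: 20.3×2.66 + 18.8×2.94 + (z_c − 39.1)×3.4
Column B: 3.24×0 + 1.19×0.9 + 7.45×2.82 + x×2.86 + (z_c − 3.24 − 8.64 − x)×3.4
The z_c×3.4 term appears on both sides and cancels. Collect the known terms of each column as K = Σ(ρt)_known − 3.4 × (depth of known layers): K_A = 109.27 − 3.4×39.1 = −23.67; K_B = 22.08 − 3.4×(3.24 + 8.64) = −18.312.
Balance: K_A = K_B − x×(3.4 − 2.86), so x = (K_B − K_A)/(3.4 − 2.86) = 5.358/0.54 = 9.92 km.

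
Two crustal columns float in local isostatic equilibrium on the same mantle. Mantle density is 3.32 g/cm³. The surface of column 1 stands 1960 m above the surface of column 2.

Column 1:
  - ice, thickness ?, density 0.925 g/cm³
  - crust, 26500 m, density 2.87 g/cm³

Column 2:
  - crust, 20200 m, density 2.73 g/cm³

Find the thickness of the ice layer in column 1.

2710 m

Take the compensation level at the base of the deeper column (depth z_c below the surface of column 1) and equate Σ ρ_i t_i down to z_c; mantle fills any gap and the z_c terms cancel.
Column 1: x×0.925 + 26500×2.87 + (z_c − 26500 − x)×3.32
Column 2: 1960×0 + 20200×2.73 + (z_c − 1960 − 20200)×3.32
The z_c×3.32 term appears on both sides and cancels. Collect the known terms of each column as K = Σ(ρt)_known − 3.32 × (depth of known layers): K_1 = 76055 − 3.32×26500 = −11925; K_2 = 55146 − 3.32×(1960 + 20200) = −18425.2.
Balance: K_1 − x×(3.32 − 0.925) = K_2, so x = (K_1 − K_2)/(3.32 − 0.925) = 6500.2/2.395 = 2710 m.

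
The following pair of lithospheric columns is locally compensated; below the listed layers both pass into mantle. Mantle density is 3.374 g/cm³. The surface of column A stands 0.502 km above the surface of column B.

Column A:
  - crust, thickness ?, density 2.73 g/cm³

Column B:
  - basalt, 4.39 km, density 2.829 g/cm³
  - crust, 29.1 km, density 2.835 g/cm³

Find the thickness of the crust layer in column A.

Take the compensation level at the base of the deeper column (depth z_c below the surface of column A) and equate Σ ρ_i t_i down to z_c; mantle fills any gap and the z_c terms cancel.
Column A: x×2.73 + (z_c − 0 − x)×3.374
Column B: 0.502×0 + 4.39×2.829 + 29.1×2.835 + (z_c − 0.502 − 33.49)×3.374
The z_c×3.374 term appears on both sides and cancels. Collect the known terms of each column as K = Σ(ρt)_known − 3.374 × (depth of known layers): K_A = 0 − 3.374×0 = 0; K_B = 94.91781 − 3.374×(0.502 + 33.49) = −19.771198.
Balance: K_A − x×(3.374 − 2.73) = K_B, so x = (K_A − K_B)/(3.374 − 2.73) = 19.7712/0.644 = 30.7 km.

30.7 km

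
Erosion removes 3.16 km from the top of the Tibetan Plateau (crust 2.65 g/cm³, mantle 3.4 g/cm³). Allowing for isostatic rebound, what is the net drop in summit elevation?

Rebound u = e ρ_c/ρ_m = 3.16 km × 2.65/3.4 = 2.463 km.
Net surface drop = e − u = 3.16 km − 2.463 km = e (ρ_m − ρ_c)/ρ_m = 0.697 km.

0.697 km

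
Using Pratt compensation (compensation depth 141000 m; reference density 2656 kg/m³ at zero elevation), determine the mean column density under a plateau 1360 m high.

2630 kg/m³

Pratt balance: ρ_ref D = ρ (D + h).
ρ = ρ_ref D/(D + h) = 2656 × 141000 m/(141000 m + 1360 m) = 2630 kg/m³.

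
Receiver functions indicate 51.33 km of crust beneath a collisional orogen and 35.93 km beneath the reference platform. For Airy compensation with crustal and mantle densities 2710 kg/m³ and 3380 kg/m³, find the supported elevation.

3.05 km

Excess crust Δ = 51.33 km − 35.93 km = 15.4 km, split between elevation h and root r with h + r = Δ.
Airy balance ρ_c h = (ρ_m − ρ_c) r gives r = h ρ_c/(ρ_m − ρ_c), so h (1 + ρ_c/(ρ_m − ρ_c)) = Δ, i.e. h = Δ (ρ_m − ρ_c)/ρ_m.
h = 15.4 km × 670/3380 = 3.05 km.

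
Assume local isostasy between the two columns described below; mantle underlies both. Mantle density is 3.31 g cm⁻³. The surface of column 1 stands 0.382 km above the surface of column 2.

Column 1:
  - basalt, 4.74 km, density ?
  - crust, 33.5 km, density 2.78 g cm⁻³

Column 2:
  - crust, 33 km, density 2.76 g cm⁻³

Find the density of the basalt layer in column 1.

Take the compensation level at the base of the deeper column (depth z_c below the surface of column 1) and equate Σ ρ_i t_i down to z_c; mantle fills any gap and the z_c terms cancel.
Column 1: 4.74×ρ + 33.5×2.78 + (z_c − 38.24)×3.31
Column 2: 0.382×0 + 33×2.76 + (z_c − 0.382 − 33)×3.31
The z_c×3.31 term appears on both sides and cancels. Collect the known terms of each column as K = Σ(ρt)_known − 3.31 × (depth of known layers): K_1 = 93.13 − 3.31×38.24 = −33.4444; K_2 = 91.08 − 3.31×(0.382 + 33) = −19.41442.
Balance: K_1 + 4.74×ρ = K_2, so ρ = (K_2 − K_1)/4.74 = 14.03/4.74 = 2.96 g cm⁻³.

2.96 g cm⁻³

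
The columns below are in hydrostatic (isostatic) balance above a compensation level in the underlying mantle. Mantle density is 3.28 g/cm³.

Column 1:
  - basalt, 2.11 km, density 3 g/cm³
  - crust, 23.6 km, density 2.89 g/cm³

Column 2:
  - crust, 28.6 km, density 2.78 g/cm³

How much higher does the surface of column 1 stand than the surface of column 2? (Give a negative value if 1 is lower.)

−1.37 km

For any compensation level in the mantle, the mantle terms cancel and isostasy reduces to e = (Σt_1 − Σt_2) − (Σ(ρt)_1 − Σ(ρt)_2) / ρ_m.
Σt_1 = 25.71 km; Σt_2 = 28.6 km; Σ(ρt)_1 = 74.534; Σ(ρt)_2 = 79.508 (in km·g/cm³).
e = (25.71 − 28.6) − (74.534 − 79.508) / 3.28 = −1.37 km.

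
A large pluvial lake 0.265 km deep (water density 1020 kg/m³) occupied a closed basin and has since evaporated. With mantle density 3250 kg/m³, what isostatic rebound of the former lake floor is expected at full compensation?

u = d ρ_w/ρ_m = 0.265 km × 1020/3250 = 0.0832 km.

0.0832 km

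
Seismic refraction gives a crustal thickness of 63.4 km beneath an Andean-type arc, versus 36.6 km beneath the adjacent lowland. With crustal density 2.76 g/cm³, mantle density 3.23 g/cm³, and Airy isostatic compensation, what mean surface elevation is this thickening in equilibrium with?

3.9 km

Excess crust Δ = 63.4 km − 36.6 km = 26.8 km, split between elevation h and root r with h + r = Δ.
Airy balance ρ_c h = (ρ_m − ρ_c) r gives r = h ρ_c/(ρ_m − ρ_c), so h (1 + ρ_c/(ρ_m − ρ_c)) = Δ, i.e. h = Δ (ρ_m − ρ_c)/ρ_m.
h = 26.8 km × 0.47/3.23 = 3.9 km.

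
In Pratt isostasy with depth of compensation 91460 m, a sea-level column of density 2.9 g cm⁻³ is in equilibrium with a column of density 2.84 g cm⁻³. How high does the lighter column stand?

1930 m

ρ_ref D = ρ (D + h) → h = D (ρ_ref − ρ)/ρ.
h = 91460 m × (2.9 − 2.84)/2.84 = 1930 m.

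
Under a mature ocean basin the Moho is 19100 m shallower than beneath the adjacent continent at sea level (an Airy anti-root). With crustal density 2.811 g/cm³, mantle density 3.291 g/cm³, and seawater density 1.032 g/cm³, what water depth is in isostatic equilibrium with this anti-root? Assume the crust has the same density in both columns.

5150 m

Replacing a thickness d of crust by seawater at the top must be balanced by replacing crust with mantle at the base: d (ρ_c − ρ_w) = a (ρ_m − ρ_c).
d = a (ρ_m − ρ_c)/(ρ_c − ρ_w) = 19100 m × 0.48/1.779 = 5150 m.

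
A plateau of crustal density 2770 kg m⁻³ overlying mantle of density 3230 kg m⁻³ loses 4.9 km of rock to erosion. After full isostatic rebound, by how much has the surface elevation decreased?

0.698 km

Rebound u = e ρ_c/ρ_m = 4.9 km × 2770/3230 = 4.202 km.
Net surface drop = e − u = 4.9 km − 4.202 km = e (ρ_m − ρ_c)/ρ_m = 0.698 km.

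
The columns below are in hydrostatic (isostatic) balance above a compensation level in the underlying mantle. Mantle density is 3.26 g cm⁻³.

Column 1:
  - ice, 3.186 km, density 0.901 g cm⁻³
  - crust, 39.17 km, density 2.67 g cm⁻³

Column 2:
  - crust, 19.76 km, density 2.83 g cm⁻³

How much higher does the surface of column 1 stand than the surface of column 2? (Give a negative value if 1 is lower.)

For any compensation level in the mantle, the mantle terms cancel and isostasy reduces to e = (Σt_1 − Σt_2) − (Σ(ρt)_1 − Σ(ρt)_2) / ρ_m.
Σt_1 = 42.356 km; Σt_2 = 19.76 km; Σ(ρt)_1 = 107.454486; Σ(ρt)_2 = 55.9208 (in km·g cm⁻³).
e = (42.356 − 19.76) − (107.454486 − 55.9208) / 3.26 = 6.79 km.

6.79 km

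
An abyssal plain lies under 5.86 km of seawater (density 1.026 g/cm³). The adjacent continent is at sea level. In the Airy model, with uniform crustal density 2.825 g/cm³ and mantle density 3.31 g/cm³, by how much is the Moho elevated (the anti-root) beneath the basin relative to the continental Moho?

By Archimedes' principle applied to the lithosphere: replacing crust with seawater at the top is compensated by replacing crust with mantle at the base: d (ρ_c − ρ_w) = a (ρ_m − ρ_c).
a = d (ρ_c − ρ_w)/(ρ_m − ρ_c) = 5.86 km × 1.799/0.485 = 21.7 km.

21.7 km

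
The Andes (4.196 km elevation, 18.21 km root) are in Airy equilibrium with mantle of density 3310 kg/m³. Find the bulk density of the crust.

ρ_c h = (ρ_m − ρ_c) r → ρ_c (h + r) = ρ_m r → ρ_c = ρ_m r / (h + r).
ρ_c = 3310 × 18.21 km / (4.196 km + 18.21 km) = 2690 kg/m³.

2690 kg/m³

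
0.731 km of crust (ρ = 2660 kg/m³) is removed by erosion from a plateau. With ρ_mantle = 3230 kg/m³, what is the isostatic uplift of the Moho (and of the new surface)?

Unloading: uplift u = e ρ_c/ρ_m = 0.731 km × 2660/3230 = 0.602 km.

0.602 km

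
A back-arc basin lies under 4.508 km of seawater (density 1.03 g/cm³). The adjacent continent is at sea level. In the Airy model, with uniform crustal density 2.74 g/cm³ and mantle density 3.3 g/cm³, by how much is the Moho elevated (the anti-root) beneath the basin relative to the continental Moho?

Isostatic balance requires: replacing crust with seawater at the top is compensated by replacing crust with mantle at the base: d (ρ_c − ρ_w) = a (ρ_m − ρ_c).
a = d (ρ_c − ρ_w)/(ρ_m − ρ_c) = 4.508 km × 1.71/0.56 = 13.8 km.

13.8 km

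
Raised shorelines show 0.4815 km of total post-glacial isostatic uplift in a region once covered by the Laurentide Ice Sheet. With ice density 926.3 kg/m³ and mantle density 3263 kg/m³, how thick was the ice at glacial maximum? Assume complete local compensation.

1.7 km

u = t ρ_ice/ρ_m → t = u ρ_m/ρ_ice = 0.4815 km × 3263/926.3 = 1.7 km.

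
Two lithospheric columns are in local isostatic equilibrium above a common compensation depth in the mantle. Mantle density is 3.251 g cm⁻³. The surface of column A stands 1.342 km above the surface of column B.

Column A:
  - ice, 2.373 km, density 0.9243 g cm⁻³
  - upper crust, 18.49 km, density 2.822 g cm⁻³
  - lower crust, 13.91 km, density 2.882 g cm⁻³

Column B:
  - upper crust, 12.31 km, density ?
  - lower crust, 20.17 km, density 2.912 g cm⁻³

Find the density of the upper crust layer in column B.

Take the compensation level at the base of the deeper column (depth z_c below the surface of column A) and equate Σ ρ_i t_i down to z_c; mantle fills any gap and the z_c terms cancel.
Column A: 2.373×0.9243 + 18.49×2.822 + 13.91×2.882 + (z_c − 34.773)×3.251
Column B: 1.342×0 + 12.31×ρ + 20.17×2.912 + (z_c − 1.342 − 32.48)×3.251
The z_c×3.251 term appears on both sides and cancels. Collect the known terms of each column as K = Σ(ρt)_known − 3.251 × (depth of known layers): K_A = 94.4607639 − 3.251×34.773 = −18.5862591; K_B = 58.73504 − 3.251×(1.342 + 32.48) = −51.220282.
Balance: K_A = K_B + 12.31×ρ, so ρ = (K_A − K_B)/12.31 = 32.634/12.31 = 2.65 g cm⁻³.

2.65 g cm⁻³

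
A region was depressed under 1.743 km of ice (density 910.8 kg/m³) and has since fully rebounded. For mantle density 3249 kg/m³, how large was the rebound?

0.489 km

Removing the load lets mantle flow back in; uplift u satisfies ρ_ice t = ρ_m u.
u = t ρ_ice/ρ_m = 1.743 km × 910.8/3249 = 0.489 km.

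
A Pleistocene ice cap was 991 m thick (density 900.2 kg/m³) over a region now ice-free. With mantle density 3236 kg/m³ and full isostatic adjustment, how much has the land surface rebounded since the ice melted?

Removing the load lets mantle flow back in; uplift u satisfies ρ_ice t = ρ_m u.
u = t ρ_ice/ρ_m = 991 m × 900.2/3236 = 276 m.

276 m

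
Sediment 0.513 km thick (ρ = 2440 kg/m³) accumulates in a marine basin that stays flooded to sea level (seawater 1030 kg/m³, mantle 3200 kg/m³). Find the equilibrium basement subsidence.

0.333 km

Submarine loading: the sediment displaces seawater, and the subsidence is in turn flooded, so s (ρ_m − ρ_w) = t (ρ_sed − ρ_w).
s = 0.513 km × (2440 − 1030) / (3200 − 1030) = 0.333 km.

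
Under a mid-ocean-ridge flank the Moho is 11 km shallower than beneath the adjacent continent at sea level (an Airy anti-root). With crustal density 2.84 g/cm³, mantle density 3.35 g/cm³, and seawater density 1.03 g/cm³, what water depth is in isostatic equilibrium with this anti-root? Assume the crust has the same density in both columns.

Replacing a thickness d of crust by seawater at the top must be balanced by replacing crust with mantle at the base: d (ρ_c − ρ_w) = a (ρ_m − ρ_c).
d = a (ρ_m − ρ_c)/(ρ_c − ρ_w) = 11 km × 0.51/1.81 = 3.1 km.

3.1 km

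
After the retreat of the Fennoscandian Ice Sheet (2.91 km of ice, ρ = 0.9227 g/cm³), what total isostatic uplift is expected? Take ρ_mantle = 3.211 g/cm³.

0.836 km

Removing the load lets mantle flow back in; uplift u satisfies ρ_ice t = ρ_m u.
u = t ρ_ice/ρ_m = 2.91 km × 0.9227/3.211 = 0.836 km.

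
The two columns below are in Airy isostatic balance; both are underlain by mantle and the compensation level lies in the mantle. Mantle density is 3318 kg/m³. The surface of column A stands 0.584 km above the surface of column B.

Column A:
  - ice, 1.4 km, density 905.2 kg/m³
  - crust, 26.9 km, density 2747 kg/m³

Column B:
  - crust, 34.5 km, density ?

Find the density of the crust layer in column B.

Take the compensation level at the base of the deeper column (depth z_c below the surface of column A) and equate Σ ρ_i t_i down to z_c; mantle fills any gap and the z_c terms cancel.
Column A: 1.4×905.2 + 26.9×2747 + (z_c − 28.3)×3318
Column B: 0.584×0 + 34.5×ρ + (z_c − 0.584 − 34.5)×3318
The z_c×3318 term appears on both sides and cancels. Collect the known terms of each column as K = Σ(ρt)_known − 3318 × (depth of known layers): K_A = 75161.58 − 3318×28.3 = −18737.82; K_B = 0 − 3318×(0.584 + 34.5) = −116408.712.
Balance: K_A = K_B + 34.5×ρ, so ρ = (K_A − K_B)/34.5 = 97670.9/34.5 = 2830 kg/m³.

2830 kg/m³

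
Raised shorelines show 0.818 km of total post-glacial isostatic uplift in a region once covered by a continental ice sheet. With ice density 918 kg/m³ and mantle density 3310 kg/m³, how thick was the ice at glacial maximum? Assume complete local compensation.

u = t ρ_ice/ρ_m → t = u ρ_m/ρ_ice = 0.818 km × 3310/918 = 2.95 km.

2.95 km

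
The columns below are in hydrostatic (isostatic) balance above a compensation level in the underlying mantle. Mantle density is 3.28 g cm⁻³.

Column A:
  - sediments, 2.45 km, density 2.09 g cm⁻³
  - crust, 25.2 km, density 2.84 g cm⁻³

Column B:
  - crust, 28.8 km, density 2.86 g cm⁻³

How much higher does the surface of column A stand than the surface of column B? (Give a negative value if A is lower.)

For any compensation level in the mantle, the mantle terms cancel and isostasy reduces to e = (Σt_A − Σt_B) − (Σ(ρt)_A − Σ(ρt)_B) / ρ_m.
Σt_A = 27.65 km; Σt_B = 28.8 km; Σ(ρt)_A = 76.6885; Σ(ρt)_B = 82.368 (in km·g cm⁻³).
e = (27.65 − 28.8) − (76.6885 − 82.368) / 3.28 = 0.582 km.

0.582 km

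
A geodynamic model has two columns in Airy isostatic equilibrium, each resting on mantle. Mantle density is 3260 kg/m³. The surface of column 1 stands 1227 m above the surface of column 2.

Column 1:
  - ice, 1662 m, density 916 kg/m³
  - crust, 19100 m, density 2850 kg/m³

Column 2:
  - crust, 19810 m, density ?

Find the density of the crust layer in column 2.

Take the compensation level at the base of the deeper column (depth z_c below the surface of column 1) and equate Σ ρ_i t_i down to z_c; mantle fills any gap and the z_c terms cancel.
Column 1: 1662×916 + 19100×2850 + (z_c − 20762)×3260
Column 2: 1227×0 + 19810×ρ + (z_c − 1227 − 19810)×3260
The z_c×3260 term appears on both sides and cancels. Collect the known terms of each column as K = Σ(ρt)_known − 3260 × (depth of known layers): K_1 = 55957392 − 3260×20762 = −11726728; K_2 = 0 − 3260×(1227 + 19810) = −68580620.
Balance: K_1 = K_2 + 19810×ρ, so ρ = (K_1 − K_2)/19810 = 56853900/19810 = 2870 kg/m³.

2870 kg/m³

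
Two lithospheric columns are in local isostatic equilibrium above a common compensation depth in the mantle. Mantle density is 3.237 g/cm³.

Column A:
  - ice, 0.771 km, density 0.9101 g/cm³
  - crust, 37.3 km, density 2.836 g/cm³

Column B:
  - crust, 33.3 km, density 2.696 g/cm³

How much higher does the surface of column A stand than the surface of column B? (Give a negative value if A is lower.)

For any compensation level in the mantle, the mantle terms cancel and isostasy reduces to e = (Σt_A − Σt_B) − (Σ(ρt)_A − Σ(ρt)_B) / ρ_m.
Σt_A = 38.071 km; Σt_B = 33.3 km; Σ(ρt)_A = 106.484487; Σ(ρt)_B = 89.7768 (in km·g/cm³).
e = (38.071 − 33.3) − (106.484487 − 89.7768) / 3.237 = −0.39 km.

−0.39 km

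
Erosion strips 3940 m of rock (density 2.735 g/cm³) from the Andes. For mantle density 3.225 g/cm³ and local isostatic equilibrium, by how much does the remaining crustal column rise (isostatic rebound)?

Unloading: uplift u = e ρ_c/ρ_m = 3940 m × 2.735/3.225 = 3340 m.

3340 m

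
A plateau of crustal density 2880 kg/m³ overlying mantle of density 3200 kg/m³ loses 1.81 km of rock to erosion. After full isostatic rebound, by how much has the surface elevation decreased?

0.181 km

Rebound u = e ρ_c/ρ_m = 1.81 km × 2880/3200 = 1.629 km.
Net surface drop = e − u = 1.81 km − 1.629 km = e (ρ_m − ρ_c)/ρ_m = 0.181 km.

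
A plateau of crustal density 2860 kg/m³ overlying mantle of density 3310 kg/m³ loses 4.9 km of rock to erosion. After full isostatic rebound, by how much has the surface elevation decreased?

Rebound u = e ρ_c/ρ_m = 4.9 km × 2860/3310 = 4.234 km.
Net surface drop = e − u = 4.9 km − 4.234 km = e (ρ_m − ρ_c)/ρ_m = 0.666 km.

0.666 km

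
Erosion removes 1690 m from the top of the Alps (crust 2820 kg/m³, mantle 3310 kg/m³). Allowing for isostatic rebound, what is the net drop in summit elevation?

Rebound u = e ρ_c/ρ_m = 1690 m × 2820/3310 = 1440 m.
Net surface drop = e − u = 1690 m − 1440 m = e (ρ_m − ρ_c)/ρ_m = 250 m.

250 m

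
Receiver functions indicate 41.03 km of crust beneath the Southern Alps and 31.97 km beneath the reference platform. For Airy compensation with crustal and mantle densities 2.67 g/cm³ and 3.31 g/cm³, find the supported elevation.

Excess crust Δ = 41.03 km − 31.97 km = 9.06 km, split between elevation h and root r with h + r = Δ.
Airy balance ρ_c h = (ρ_m − ρ_c) r gives r = h ρ_c/(ρ_m − ρ_c), so h (1 + ρ_c/(ρ_m − ρ_c)) = Δ, i.e. h = Δ (ρ_m − ρ_c)/ρ_m.
h = 9.06 km × 0.64/3.31 = 1.75 km.

1.75 km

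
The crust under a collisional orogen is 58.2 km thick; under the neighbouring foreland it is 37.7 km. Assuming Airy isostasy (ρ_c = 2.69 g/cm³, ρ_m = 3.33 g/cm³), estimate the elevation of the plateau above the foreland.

Excess crust Δ = 58.2 km − 37.7 km = 20.5 km, split between elevation h and root r with h + r = Δ.
Airy balance ρ_c h = (ρ_m − ρ_c) r gives r = h ρ_c/(ρ_m − ρ_c), so h (1 + ρ_c/(ρ_m − ρ_c)) = Δ, i.e. h = Δ (ρ_m − ρ_c)/ρ_m.
h = 20.5 km × 0.64/3.33 = 3.94 km.

3.94 km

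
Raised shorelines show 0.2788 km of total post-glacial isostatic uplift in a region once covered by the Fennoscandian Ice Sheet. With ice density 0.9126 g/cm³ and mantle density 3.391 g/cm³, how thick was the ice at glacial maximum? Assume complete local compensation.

1.04 km

u = t ρ_ice/ρ_m → t = u ρ_m/ρ_ice = 0.2788 km × 3.391/0.9126 = 1.04 km.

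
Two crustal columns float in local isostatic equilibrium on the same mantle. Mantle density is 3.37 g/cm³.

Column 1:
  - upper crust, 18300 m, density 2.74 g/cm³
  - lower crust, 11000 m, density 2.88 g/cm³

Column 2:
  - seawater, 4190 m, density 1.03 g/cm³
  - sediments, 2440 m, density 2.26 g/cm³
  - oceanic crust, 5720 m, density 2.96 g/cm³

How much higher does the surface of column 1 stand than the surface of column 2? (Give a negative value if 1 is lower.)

612 m

For any compensation level in the mantle, the mantle terms cancel and isostasy reduces to e = (Σt_1 − Σt_2) − (Σ(ρt)_1 − Σ(ρt)_2) / ρ_m.
Σt_1 = 29300 m; Σt_2 = 12350 m; Σ(ρt)_1 = 81822; Σ(ρt)_2 = 26761.3 (in m·g/cm³).
e = (29300 − 12350) − (81822 − 26761.3) / 3.37 = 612 m.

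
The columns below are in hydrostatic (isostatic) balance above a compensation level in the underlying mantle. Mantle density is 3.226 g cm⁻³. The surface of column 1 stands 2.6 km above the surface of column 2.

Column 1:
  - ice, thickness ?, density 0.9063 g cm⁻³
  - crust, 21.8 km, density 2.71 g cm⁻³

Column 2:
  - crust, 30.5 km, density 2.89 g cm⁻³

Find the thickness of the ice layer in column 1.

Take the compensation level at the base of the deeper column (depth z_c below the surface of column 1) and equate Σ ρ_i t_i down to z_c; mantle fills any gap and the z_c terms cancel.
Column 1: x×0.9063 + 21.8×2.71 + (z_c − 21.8 − x)×3.226
Column 2: 2.6×0 + 30.5×2.89 + (z_c − 2.6 − 30.5)×3.226
The z_c×3.226 term appears on both sides and cancels. Collect the known terms of each column as K = Σ(ρt)_known − 3.226 × (depth of known layers): K_1 = 59.078 − 3.226×21.8 = −11.2488; K_2 = 88.145 − 3.226×(2.6 + 30.5) = −18.6356.
Balance: K_1 − x×(3.226 − 0.9063) = K_2, so x = (K_1 − K_2)/(3.226 − 0.9063) = 7.3868/2.3197 = 3.18 km.

3.18 km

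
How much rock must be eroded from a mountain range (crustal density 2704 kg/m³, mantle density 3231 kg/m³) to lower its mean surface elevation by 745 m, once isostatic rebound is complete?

4570 m

Net drop Δ = e − u = e − e ρ_c/ρ_m = e (ρ_m − ρ_c)/ρ_m.
e = Δ ρ_m/(ρ_m − ρ_c) = 745 m × 3231/527 = 4570 m.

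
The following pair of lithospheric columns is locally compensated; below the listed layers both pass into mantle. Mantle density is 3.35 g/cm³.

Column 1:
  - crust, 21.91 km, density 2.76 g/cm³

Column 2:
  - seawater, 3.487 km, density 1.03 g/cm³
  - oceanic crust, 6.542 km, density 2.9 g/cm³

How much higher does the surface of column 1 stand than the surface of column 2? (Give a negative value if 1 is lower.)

0.565 km

For any compensation level in the mantle, the mantle terms cancel and isostasy reduces to e = (Σt_1 − Σt_2) − (Σ(ρt)_1 − Σ(ρt)_2) / ρ_m.
Σt_1 = 21.91 km; Σt_2 = 10.029 km; Σ(ρt)_1 = 60.4716; Σ(ρt)_2 = 22.56341 (in km·g/cm³).
e = (21.91 − 10.029) − (60.4716 − 22.56341) / 3.35 = 0.565 km.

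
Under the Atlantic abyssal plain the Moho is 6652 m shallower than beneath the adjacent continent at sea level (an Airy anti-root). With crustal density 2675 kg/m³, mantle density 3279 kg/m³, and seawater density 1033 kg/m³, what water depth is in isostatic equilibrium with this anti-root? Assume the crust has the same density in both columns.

Replacing a thickness d of crust by seawater at the top must be balanced by replacing crust with mantle at the base: d (ρ_c − ρ_w) = a (ρ_m − ρ_c).
d = a (ρ_m − ρ_c)/(ρ_c − ρ_w) = 6652 m × 604/1642 = 2450 m.

2450 m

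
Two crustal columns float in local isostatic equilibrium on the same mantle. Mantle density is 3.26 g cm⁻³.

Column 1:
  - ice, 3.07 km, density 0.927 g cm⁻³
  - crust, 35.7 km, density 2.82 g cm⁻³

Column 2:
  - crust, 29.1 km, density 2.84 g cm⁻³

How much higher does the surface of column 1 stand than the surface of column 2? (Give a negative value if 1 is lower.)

3.27 km

For any compensation level in the mantle, the mantle terms cancel and isostasy reduces to e = (Σt_1 − Σt_2) − (Σ(ρt)_1 − Σ(ρt)_2) / ρ_m.
Σt_1 = 38.77 km; Σt_2 = 29.1 km; Σ(ρt)_1 = 103.51989; Σ(ρt)_2 = 82.644 (in km·g cm⁻³).
e = (38.77 − 29.1) − (103.51989 − 82.644) / 3.26 = 3.27 km.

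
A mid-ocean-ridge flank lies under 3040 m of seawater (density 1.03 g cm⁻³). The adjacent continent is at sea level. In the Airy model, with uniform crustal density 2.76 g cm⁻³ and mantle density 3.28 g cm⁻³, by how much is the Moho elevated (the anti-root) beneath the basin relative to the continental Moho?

10100 m

Balancing pressure at the compensation depth: replacing crust with seawater at the top is compensated by replacing crust with mantle at the base: d (ρ_c − ρ_w) = a (ρ_m − ρ_c).
a = d (ρ_c − ρ_w)/(ρ_m − ρ_c) = 3040 m × 1.73/0.52 = 10100 m.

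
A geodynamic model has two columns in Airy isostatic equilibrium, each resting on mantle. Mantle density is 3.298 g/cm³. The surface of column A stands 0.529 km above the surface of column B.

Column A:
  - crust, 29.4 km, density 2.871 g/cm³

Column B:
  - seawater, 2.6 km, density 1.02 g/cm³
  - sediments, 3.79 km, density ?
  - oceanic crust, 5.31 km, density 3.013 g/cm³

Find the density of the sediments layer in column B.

2.41 g/cm³

Take the compensation level at the base of the deeper column (depth z_c below the surface of column A) and equate Σ ρ_i t_i down to z_c; mantle fills any gap and the z_c terms cancel.
Column A: 29.4×2.871 + (z_c − 29.4)×3.298
Column B: 0.529×0 + 2.6×1.02 + 3.79×ρ + 5.31×3.013 + (z_c − 0.529 − 11.7)×3.298
The z_c×3.298 term appears on both sides and cancels. Collect the known terms of each column as K = Σ(ρt)_known − 3.298 × (depth of known layers): K_A = 84.4074 − 3.298×29.4 = −12.5538; K_B = 18.65103 − 3.298×(0.529 + 11.7) = −21.680212.
Balance: K_A = K_B + 3.79×ρ, so ρ = (K_A − K_B)/3.79 = 9.12641/3.79 = 2.41 g/cm³.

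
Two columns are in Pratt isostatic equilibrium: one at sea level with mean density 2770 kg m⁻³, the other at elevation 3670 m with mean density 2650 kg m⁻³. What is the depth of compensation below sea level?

81000 m

ρ_ref D = ρ (D + h) → D (ρ_ref − ρ) = ρ h.
D = ρ h/(ρ_ref − ρ) = 2650 × 3670 m/(2770 − 2650) = 81000 m.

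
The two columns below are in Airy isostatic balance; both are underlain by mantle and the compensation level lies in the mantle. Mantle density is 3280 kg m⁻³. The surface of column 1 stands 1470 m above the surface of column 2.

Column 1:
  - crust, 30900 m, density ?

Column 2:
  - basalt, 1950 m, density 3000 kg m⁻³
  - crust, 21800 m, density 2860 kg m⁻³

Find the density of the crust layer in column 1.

Take the compensation level at the base of the deeper column (depth z_c below the surface of column 1) and equate Σ ρ_i t_i down to z_c; mantle fills any gap and the z_c terms cancel.
Column 1: 30900×ρ + (z_c − 30900)×3280
Column 2: 1470×0 + 1950×3000 + 21800×2860 + (z_c − 1470 − 23750)×3280
The z_c×3280 term appears on both sides and cancels. Collect the known terms of each column as K = Σ(ρt)_known − 3280 × (depth of known layers): K_1 = 0 − 3280×30900 = −101352000; K_2 = 68198000 − 3280×(1470 + 23750) = −14523600.
Balance: K_1 + 30900×ρ = K_2, so ρ = (K_2 − K_1)/30900 = 86828400/30900 = 2810 kg m⁻³.

2810 kg m⁻³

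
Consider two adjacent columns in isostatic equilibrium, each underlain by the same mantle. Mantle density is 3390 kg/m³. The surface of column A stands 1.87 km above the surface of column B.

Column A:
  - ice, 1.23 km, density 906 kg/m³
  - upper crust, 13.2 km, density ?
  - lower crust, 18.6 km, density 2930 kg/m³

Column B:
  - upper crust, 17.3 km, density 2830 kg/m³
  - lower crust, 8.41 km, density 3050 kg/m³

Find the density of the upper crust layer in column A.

Take the compensation level at the base of the deeper column (depth z_c below the surface of column A) and equate Σ ρ_i t_i down to z_c; mantle fills any gap and the z_c terms cancel.
Column A: 1.23×906 + 13.2×ρ + 18.6×2930 + (z_c − 33.03)×3390
Column B: 1.87×0 + 17.3×2830 + 8.41×3050 + (z_c − 1.87 − 25.71)×3390
The z_c×3390 term appears on both sides and cancels. Collect the known terms of each column as K = Σ(ρt)_known − 3390 × (depth of known layers): K_A = 55612.38 − 3390×33.03 = −56359.32; K_B = 74609.5 − 3390×(1.87 + 25.71) = −18886.7.
Balance: K_A + 13.2×ρ = K_B, so ρ = (K_B − K_A)/13.2 = 37472.6/13.2 = 2840 kg/m³.

2840 kg/m³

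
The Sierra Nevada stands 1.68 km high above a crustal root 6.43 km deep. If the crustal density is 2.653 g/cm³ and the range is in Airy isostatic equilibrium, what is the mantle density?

Airy balance: ρ_c h = (ρ_m − ρ_c) r → ρ_m = ρ_c (1 + h/r).
ρ_m = 2.653 × (1 + 1.68 km/6.43 km) = 3.35 g/cm³.

3.35 g/cm³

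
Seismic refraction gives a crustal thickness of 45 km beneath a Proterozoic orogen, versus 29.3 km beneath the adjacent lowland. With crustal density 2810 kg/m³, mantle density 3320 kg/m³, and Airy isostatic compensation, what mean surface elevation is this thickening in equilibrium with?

Excess crust Δ = 45 km − 29.3 km = 15.7 km, split between elevation h and root r with h + r = Δ.
Airy balance ρ_c h = (ρ_m − ρ_c) r gives r = h ρ_c/(ρ_m − ρ_c), so h (1 + ρ_c/(ρ_m − ρ_c)) = Δ, i.e. h = Δ (ρ_m − ρ_c)/ρ_m.
h = 15.7 km × 510/3320 = 2.41 km.

2.41 km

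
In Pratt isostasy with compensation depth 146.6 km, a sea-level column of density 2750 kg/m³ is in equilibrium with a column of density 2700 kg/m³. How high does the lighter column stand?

ρ_ref D = ρ (D + h) → h = D (ρ_ref − ρ)/ρ.
h = 146.6 km × (2750 − 2700)/2700 = 2.71 km.

2.71 km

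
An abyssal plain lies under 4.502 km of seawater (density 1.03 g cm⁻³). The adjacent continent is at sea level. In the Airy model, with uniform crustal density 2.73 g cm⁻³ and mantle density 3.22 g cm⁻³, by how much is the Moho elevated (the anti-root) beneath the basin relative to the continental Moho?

In Airy isostatic equilibrium: replacing crust with seawater at the top is compensated by replacing crust with mantle at the base: d (ρ_c − ρ_w) = a (ρ_m − ρ_c).
a = d (ρ_c − ρ_w)/(ρ_m − ρ_c) = 4.502 km × 1.7/0.49 = 15.6 km.

15.6 km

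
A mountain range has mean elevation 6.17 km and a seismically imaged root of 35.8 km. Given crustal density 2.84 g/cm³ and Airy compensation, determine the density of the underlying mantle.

3.33 g/cm³

Airy balance: ρ_c h = (ρ_m − ρ_c) r → ρ_m = ρ_c (1 + h/r).
ρ_m = 2.84 × (1 + 6.17 km/35.8 km) = 3.33 g/cm³.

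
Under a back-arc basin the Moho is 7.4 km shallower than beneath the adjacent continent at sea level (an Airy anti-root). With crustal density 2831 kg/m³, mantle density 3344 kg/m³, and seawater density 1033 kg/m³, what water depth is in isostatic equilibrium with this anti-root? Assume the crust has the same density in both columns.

2.11 km

Replacing a thickness d of crust by seawater at the top must be balanced by replacing crust with mantle at the base: d (ρ_c − ρ_w) = a (ρ_m − ρ_c).
d = a (ρ_m − ρ_c)/(ρ_c − ρ_w) = 7.4 km × 513/1798 = 2.11 km.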